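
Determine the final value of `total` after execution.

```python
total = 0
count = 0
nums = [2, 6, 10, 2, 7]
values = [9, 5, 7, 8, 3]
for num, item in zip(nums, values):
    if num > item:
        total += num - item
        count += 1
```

Let's trace through this code step by step.

Initialize: total = 0
Initialize: count = 0
Initialize: nums = [2, 6, 10, 2, 7]
Initialize: values = [9, 5, 7, 8, 3]
Entering loop: for num, item in zip(nums, values):

After execution: total = 8
8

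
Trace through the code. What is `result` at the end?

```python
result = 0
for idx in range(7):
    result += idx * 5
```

Let's trace through this code step by step.

Initialize: result = 0
Entering loop: for idx in range(7):

After execution: result = 105
105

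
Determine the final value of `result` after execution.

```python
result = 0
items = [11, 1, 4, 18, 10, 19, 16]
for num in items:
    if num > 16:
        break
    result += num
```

Let's trace through this code step by step.

Initialize: result = 0
Initialize: items = [11, 1, 4, 18, 10, 19, 16]
Entering loop: for num in items:

After execution: result = 16
16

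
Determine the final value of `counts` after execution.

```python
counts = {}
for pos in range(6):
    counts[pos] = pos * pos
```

Let's trace through this code step by step.

Initialize: counts = {}
Entering loop: for pos in range(6):

After execution: counts = {0: 0, 1: 1, 2: 4, 3: 9, 4: 16, 5: 25}
{0: 0, 1: 1, 2: 4, 3: 9, 4: 16, 5: 25}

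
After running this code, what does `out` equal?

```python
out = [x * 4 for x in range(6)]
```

Let's trace through this code step by step.

Initialize: out = [x * 4 for x in range(6)]

After execution: out = [0, 4, 8, 12, 16, 20]
[0, 4, 8, 12, 16, 20]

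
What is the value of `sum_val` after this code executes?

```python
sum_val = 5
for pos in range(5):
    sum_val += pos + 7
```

Let's trace through this code step by step.

Initialize: sum_val = 5
Entering loop: for pos in range(5):

After execution: sum_val = 50
50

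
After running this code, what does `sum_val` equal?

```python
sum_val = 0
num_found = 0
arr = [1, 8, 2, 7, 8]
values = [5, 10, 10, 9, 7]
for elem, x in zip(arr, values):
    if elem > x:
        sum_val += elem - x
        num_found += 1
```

Let's trace through this code step by step.

Initialize: sum_val = 0
Initialize: num_found = 0
Initialize: arr = [1, 8, 2, 7, 8]
Initialize: values = [5, 10, 10, 9, 7]
Entering loop: for elem, x in zip(arr, values):

After execution: sum_val = 1
1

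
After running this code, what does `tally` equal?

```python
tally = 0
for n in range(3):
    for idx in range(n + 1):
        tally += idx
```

Let's trace through this code step by step.

Initialize: tally = 0
Entering loop: for n in range(3):

After execution: tally = 4
4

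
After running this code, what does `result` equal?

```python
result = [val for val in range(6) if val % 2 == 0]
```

Let's trace through this code step by step.

Initialize: result = [val for val in range(6) if val % 2 == 0]

After execution: result = [0, 2, 4]
[0, 2, 4]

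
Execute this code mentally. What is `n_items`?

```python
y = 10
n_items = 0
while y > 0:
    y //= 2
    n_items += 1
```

Let's trace through this code step by step.

Initialize: y = 10
Initialize: n_items = 0
Entering loop: while y > 0:

After execution: n_items = 4
4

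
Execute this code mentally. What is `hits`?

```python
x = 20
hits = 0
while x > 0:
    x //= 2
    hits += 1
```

Let's trace through this code step by step.

Initialize: x = 20
Initialize: hits = 0
Entering loop: while x > 0:

After execution: hits = 5
5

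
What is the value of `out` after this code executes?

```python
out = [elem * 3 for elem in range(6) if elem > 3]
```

Let's trace through this code step by step.

Initialize: out = [elem * 3 for elem in range(6) if elem > 3]

After execution: out = [12, 15]
[12, 15]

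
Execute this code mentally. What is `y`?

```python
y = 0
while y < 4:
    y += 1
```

Let's trace through this code step by step.

Initialize: y = 0
Entering loop: while y < 4:

After execution: y = 4
4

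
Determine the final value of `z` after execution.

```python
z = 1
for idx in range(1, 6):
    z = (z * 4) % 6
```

Let's trace through this code step by step.

Initialize: z = 1
Entering loop: for idx in range(1, 6):

After execution: z = 4
4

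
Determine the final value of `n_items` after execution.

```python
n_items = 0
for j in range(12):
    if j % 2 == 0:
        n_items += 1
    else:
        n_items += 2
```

Let's trace through this code step by step.

Initialize: n_items = 0
Entering loop: for j in range(12):

After execution: n_items = 18
18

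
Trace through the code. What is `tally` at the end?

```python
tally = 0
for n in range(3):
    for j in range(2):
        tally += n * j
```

Let's trace through this code step by step.

Initialize: tally = 0
Entering loop: for n in range(3):

After execution: tally = 3
3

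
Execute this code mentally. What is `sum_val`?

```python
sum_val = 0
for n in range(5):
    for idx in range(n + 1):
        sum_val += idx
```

Let's trace through this code step by step.

Initialize: sum_val = 0
Entering loop: for n in range(5):

After execution: sum_val = 20
20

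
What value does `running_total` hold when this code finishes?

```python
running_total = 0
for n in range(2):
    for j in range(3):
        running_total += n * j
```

Let's trace through this code step by step.

Initialize: running_total = 0
Entering loop: for n in range(2):

After execution: running_total = 3
3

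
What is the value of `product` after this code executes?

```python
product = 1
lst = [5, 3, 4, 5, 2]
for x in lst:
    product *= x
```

Let's trace through this code step by step.

Initialize: product = 1
Initialize: lst = [5, 3, 4, 5, 2]
Entering loop: for x in lst:

After execution: product = 600
600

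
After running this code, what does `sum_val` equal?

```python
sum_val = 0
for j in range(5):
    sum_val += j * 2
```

Let's trace through this code step by step.

Initialize: sum_val = 0
Entering loop: for j in range(5):

After execution: sum_val = 20
20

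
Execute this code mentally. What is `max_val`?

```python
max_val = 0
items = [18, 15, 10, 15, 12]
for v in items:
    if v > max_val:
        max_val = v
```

Let's trace through this code step by step.

Initialize: max_val = 0
Initialize: items = [18, 15, 10, 15, 12]
Entering loop: for v in items:

After execution: max_val = 18
18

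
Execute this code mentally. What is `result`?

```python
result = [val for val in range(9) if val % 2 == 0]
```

Let's trace through this code step by step.

Initialize: result = [val for val in range(9) if val % 2 == 0]

After execution: result = [0, 2, 4, 6, 8]
[0, 2, 4, 6, 8]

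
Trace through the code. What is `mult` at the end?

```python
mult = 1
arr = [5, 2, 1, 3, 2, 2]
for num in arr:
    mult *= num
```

Let's trace through this code step by step.

Initialize: mult = 1
Initialize: arr = [5, 2, 1, 3, 2, 2]
Entering loop: for num in arr:

After execution: mult = 120
120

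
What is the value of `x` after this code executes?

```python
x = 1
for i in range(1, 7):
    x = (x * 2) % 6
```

Let's trace through this code step by step.

Initialize: x = 1
Entering loop: for i in range(1, 7):

After execution: x = 4
4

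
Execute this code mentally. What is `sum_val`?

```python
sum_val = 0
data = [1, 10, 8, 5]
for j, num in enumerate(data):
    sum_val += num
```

Let's trace through this code step by step.

Initialize: sum_val = 0
Initialize: data = [1, 10, 8, 5]
Entering loop: for j, num in enumerate(data):

After execution: sum_val = 24
24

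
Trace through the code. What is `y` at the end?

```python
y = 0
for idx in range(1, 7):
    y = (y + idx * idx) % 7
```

Let's trace through this code step by step.

Initialize: y = 0
Entering loop: for idx in range(1, 7):

After execution: y = 0
0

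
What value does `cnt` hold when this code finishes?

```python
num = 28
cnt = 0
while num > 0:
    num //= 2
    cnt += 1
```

Let's trace through this code step by step.

Initialize: num = 28
Initialize: cnt = 0
Entering loop: while num > 0:

After execution: cnt = 5
5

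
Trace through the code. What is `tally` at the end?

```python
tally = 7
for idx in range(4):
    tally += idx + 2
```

Let's trace through this code step by step.

Initialize: tally = 7
Entering loop: for idx in range(4):

After execution: tally = 21
21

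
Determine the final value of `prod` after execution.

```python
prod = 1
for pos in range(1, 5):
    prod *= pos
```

Let's trace through this code step by step.

Initialize: prod = 1
Entering loop: for pos in range(1, 5):

After execution: prod = 24
24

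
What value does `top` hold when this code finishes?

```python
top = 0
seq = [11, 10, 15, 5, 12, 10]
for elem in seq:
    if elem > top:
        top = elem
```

Let's trace through this code step by step.

Initialize: top = 0
Initialize: seq = [11, 10, 15, 5, 12, 10]
Entering loop: for elem in seq:

After execution: top = 15
15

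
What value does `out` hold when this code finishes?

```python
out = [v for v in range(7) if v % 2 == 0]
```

Let's trace through this code step by step.

Initialize: out = [v for v in range(7) if v % 2 == 0]

After execution: out = [0, 2, 4, 6]
[0, 2, 4, 6]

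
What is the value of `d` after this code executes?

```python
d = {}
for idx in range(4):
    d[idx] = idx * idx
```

Let's trace through this code step by step.

Initialize: d = {}
Entering loop: for idx in range(4):

After execution: d = {0: 0, 1: 1, 2: 4, 3: 9}
{0: 0, 1: 1, 2: 4, 3: 9}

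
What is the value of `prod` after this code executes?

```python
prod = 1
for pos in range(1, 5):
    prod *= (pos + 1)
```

Let's trace through this code step by step.

Initialize: prod = 1
Entering loop: for pos in range(1, 5):

After execution: prod = 120
120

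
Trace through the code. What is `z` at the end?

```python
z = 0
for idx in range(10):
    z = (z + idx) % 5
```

Let's trace through this code step by step.

Initialize: z = 0
Entering loop: for idx in range(10):

After execution: z = 0
0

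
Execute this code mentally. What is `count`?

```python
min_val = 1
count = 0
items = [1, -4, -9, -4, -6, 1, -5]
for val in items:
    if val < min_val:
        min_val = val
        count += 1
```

Let's trace through this code step by step.

Initialize: min_val = 1
Initialize: count = 0
Initialize: items = [1, -4, -9, -4, -6, 1, -5]
Entering loop: for val in items:

After execution: count = 2
2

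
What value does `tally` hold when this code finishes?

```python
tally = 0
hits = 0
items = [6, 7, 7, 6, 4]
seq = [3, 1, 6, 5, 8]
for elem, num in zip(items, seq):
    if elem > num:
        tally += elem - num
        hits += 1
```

Let's trace through this code step by step.

Initialize: tally = 0
Initialize: hits = 0
Initialize: items = [6, 7, 7, 6, 4]
Initialize: seq = [3, 1, 6, 5, 8]
Entering loop: for elem, num in zip(items, seq):

After execution: tally = 11
11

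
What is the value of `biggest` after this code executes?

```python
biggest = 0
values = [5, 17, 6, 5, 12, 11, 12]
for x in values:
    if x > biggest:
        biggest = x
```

Let's trace through this code step by step.

Initialize: biggest = 0
Initialize: values = [5, 17, 6, 5, 12, 11, 12]
Entering loop: for x in values:

After execution: biggest = 17
17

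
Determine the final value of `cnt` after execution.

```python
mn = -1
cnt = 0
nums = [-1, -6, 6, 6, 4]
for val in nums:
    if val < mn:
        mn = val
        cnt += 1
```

Let's trace through this code step by step.

Initialize: mn = -1
Initialize: cnt = 0
Initialize: nums = [-1, -6, 6, 6, 4]
Entering loop: for val in nums:

After execution: cnt = 1
1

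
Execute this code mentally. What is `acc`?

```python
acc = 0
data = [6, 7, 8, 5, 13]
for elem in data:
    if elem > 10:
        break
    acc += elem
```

Let's trace through this code step by step.

Initialize: acc = 0
Initialize: data = [6, 7, 8, 5, 13]
Entering loop: for elem in data:

After execution: acc = 26
26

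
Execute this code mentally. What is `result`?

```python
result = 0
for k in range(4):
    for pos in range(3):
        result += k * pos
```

Let's trace through this code step by step.

Initialize: result = 0
Entering loop: for k in range(4):

After execution: result = 18
18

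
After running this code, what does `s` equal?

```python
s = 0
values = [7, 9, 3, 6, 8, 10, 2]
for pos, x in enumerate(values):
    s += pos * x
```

Let's trace through this code step by step.

Initialize: s = 0
Initialize: values = [7, 9, 3, 6, 8, 10, 2]
Entering loop: for pos, x in enumerate(values):

After execution: s = 127
127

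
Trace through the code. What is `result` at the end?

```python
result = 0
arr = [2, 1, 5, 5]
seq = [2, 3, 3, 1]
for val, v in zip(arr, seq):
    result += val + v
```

Let's trace through this code step by step.

Initialize: result = 0
Initialize: arr = [2, 1, 5, 5]
Initialize: seq = [2, 3, 3, 1]
Entering loop: for val, v in zip(arr, seq):

After execution: result = 22
22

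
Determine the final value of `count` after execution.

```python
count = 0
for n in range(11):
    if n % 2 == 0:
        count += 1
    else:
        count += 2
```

Let's trace through this code step by step.

Initialize: count = 0
Entering loop: for n in range(11):

After execution: count = 16
16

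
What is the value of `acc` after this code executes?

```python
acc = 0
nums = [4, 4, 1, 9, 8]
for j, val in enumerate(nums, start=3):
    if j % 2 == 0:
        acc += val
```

Let's trace through this code step by step.

Initialize: acc = 0
Initialize: nums = [4, 4, 1, 9, 8]
Entering loop: for j, val in enumerate(nums, start=3):

After execution: acc = 13
13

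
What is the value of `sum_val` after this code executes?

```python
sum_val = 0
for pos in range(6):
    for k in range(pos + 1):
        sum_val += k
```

Let's trace through this code step by step.

Initialize: sum_val = 0
Entering loop: for pos in range(6):

After execution: sum_val = 35
35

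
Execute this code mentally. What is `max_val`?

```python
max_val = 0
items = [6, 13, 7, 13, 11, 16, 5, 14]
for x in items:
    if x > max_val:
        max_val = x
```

Let's trace through this code step by step.

Initialize: max_val = 0
Initialize: items = [6, 13, 7, 13, 11, 16, 5, 14]
Entering loop: for x in items:

After execution: max_val = 16
16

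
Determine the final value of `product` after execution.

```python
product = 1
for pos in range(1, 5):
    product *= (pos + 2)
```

Let's trace through this code step by step.

Initialize: product = 1
Entering loop: for pos in range(1, 5):

After execution: product = 360
360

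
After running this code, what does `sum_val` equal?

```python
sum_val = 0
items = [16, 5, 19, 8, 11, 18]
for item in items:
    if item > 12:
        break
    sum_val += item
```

Let's trace through this code step by step.

Initialize: sum_val = 0
Initialize: items = [16, 5, 19, 8, 11, 18]
Entering loop: for item in items:

After execution: sum_val = 0
0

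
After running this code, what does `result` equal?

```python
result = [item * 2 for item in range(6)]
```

Let's trace through this code step by step.

Initialize: result = [item * 2 for item in range(6)]

After execution: result = [0, 2, 4, 6, 8, 10]
[0, 2, 4, 6, 8, 10]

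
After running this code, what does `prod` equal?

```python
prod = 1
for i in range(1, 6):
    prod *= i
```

Let's trace through this code step by step.

Initialize: prod = 1
Entering loop: for i in range(1, 6):

After execution: prod = 120
120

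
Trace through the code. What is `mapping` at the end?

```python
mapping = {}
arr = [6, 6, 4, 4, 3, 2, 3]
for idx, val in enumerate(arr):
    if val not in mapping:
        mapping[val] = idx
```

Let's trace through this code step by step.

Initialize: mapping = {}
Initialize: arr = [6, 6, 4, 4, 3, 2, 3]
Entering loop: for idx, val in enumerate(arr):

After execution: mapping = {6: 0, 4: 2, 3: 4, 2: 5}
{6: 0, 4: 2, 3: 4, 2: 5}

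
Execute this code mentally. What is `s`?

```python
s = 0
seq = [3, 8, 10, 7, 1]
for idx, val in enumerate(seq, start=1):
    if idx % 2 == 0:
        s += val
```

Let's trace through this code step by step.

Initialize: s = 0
Initialize: seq = [3, 8, 10, 7, 1]
Entering loop: for idx, val in enumerate(seq, start=1):

After execution: s = 15
15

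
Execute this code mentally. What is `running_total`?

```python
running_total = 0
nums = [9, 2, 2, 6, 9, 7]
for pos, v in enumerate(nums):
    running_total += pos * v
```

Let's trace through this code step by step.

Initialize: running_total = 0
Initialize: nums = [9, 2, 2, 6, 9, 7]
Entering loop: for pos, v in enumerate(nums):

After execution: running_total = 95
95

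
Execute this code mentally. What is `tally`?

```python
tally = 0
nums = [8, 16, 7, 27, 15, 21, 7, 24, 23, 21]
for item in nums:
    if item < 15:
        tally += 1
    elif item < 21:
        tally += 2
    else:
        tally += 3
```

Let's trace through this code step by step.

Initialize: tally = 0
Initialize: nums = [8, 16, 7, 27, 15, 21, 7, 24, 23, 21]
Entering loop: for item in nums:

After execution: tally = 22
22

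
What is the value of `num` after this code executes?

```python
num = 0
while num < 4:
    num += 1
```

Let's trace through this code step by step.

Initialize: num = 0
Entering loop: while num < 4:

After execution: num = 4
4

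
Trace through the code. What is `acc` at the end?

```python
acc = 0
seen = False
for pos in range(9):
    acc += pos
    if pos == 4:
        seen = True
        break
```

Let's trace through this code step by step.

Initialize: acc = 0
Initialize: seen = False
Entering loop: for pos in range(9):

After execution: acc = 10
10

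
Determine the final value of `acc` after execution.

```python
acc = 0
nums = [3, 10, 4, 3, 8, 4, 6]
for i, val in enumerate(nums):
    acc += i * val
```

Let's trace through this code step by step.

Initialize: acc = 0
Initialize: nums = [3, 10, 4, 3, 8, 4, 6]
Entering loop: for i, val in enumerate(nums):

After execution: acc = 115
115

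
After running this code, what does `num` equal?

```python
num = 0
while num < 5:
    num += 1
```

Let's trace through this code step by step.

Initialize: num = 0
Entering loop: while num < 5:

After execution: num = 5
5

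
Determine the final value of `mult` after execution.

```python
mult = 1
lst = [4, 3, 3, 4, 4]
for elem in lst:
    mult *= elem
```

Let's trace through this code step by step.

Initialize: mult = 1
Initialize: lst = [4, 3, 3, 4, 4]
Entering loop: for elem in lst:

After execution: mult = 576
576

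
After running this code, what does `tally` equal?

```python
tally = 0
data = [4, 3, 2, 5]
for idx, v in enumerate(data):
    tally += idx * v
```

Let's trace through this code step by step.

Initialize: tally = 0
Initialize: data = [4, 3, 2, 5]
Entering loop: for idx, v in enumerate(data):

After execution: tally = 22
22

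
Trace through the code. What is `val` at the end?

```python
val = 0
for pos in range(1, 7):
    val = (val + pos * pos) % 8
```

Let's trace through this code step by step.

Initialize: val = 0
Entering loop: for pos in range(1, 7):

After execution: val = 3
3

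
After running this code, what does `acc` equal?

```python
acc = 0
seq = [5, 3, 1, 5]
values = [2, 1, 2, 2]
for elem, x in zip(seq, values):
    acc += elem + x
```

Let's trace through this code step by step.

Initialize: acc = 0
Initialize: seq = [5, 3, 1, 5]
Initialize: values = [2, 1, 2, 2]
Entering loop: for elem, x in zip(seq, values):

After execution: acc = 21
21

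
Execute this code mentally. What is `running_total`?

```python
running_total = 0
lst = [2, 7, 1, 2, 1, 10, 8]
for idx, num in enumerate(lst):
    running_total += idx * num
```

Let's trace through this code step by step.

Initialize: running_total = 0
Initialize: lst = [2, 7, 1, 2, 1, 10, 8]
Entering loop: for idx, num in enumerate(lst):

After execution: running_total = 117
117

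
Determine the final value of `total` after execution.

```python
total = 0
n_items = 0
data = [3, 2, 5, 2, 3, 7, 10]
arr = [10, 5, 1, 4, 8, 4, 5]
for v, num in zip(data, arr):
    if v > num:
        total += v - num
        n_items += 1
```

Let's trace through this code step by step.

Initialize: total = 0
Initialize: n_items = 0
Initialize: data = [3, 2, 5, 2, 3, 7, 10]
Initialize: arr = [10, 5, 1, 4, 8, 4, 5]
Entering loop: for v, num in zip(data, arr):

After execution: total = 12
12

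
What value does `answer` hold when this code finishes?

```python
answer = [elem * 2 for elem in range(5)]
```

Let's trace through this code step by step.

Initialize: answer = [elem * 2 for elem in range(5)]

After execution: answer = [0, 2, 4, 6, 8]
[0, 2, 4, 6, 8]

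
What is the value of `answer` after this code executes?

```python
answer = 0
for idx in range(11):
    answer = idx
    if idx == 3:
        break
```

Let's trace through this code step by step.

Initialize: answer = 0
Entering loop: for idx in range(11):

After execution: answer = 3
3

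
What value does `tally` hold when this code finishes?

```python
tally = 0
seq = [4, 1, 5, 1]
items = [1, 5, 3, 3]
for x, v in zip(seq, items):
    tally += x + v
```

Let's trace through this code step by step.

Initialize: tally = 0
Initialize: seq = [4, 1, 5, 1]
Initialize: items = [1, 5, 3, 3]
Entering loop: for x, v in zip(seq, items):

After execution: tally = 23
23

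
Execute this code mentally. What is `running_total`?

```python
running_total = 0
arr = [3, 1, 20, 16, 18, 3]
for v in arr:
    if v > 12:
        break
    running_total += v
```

Let's trace through this code step by step.

Initialize: running_total = 0
Initialize: arr = [3, 1, 20, 16, 18, 3]
Entering loop: for v in arr:

After execution: running_total = 4
4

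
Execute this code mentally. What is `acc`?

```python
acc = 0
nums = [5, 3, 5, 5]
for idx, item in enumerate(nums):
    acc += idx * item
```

Let's trace through this code step by step.

Initialize: acc = 0
Initialize: nums = [5, 3, 5, 5]
Entering loop: for idx, item in enumerate(nums):

After execution: acc = 28
28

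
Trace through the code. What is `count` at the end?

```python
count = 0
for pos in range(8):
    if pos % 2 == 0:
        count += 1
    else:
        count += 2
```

Let's trace through this code step by step.

Initialize: count = 0
Entering loop: for pos in range(8):

After execution: count = 12
12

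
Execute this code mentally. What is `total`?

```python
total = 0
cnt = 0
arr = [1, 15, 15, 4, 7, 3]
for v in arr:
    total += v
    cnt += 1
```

Let's trace through this code step by step.

Initialize: total = 0
Initialize: cnt = 0
Initialize: arr = [1, 15, 15, 4, 7, 3]
Entering loop: for v in arr:

After execution: total = 45
45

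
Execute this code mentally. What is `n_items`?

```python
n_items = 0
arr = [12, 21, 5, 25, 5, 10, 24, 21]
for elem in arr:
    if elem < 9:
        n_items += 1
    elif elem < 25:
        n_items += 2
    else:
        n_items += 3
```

Let's trace through this code step by step.

Initialize: n_items = 0
Initialize: arr = [12, 21, 5, 25, 5, 10, 24, 21]
Entering loop: for elem in arr:

After execution: n_items = 15
15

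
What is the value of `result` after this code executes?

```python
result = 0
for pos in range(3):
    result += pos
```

Let's trace through this code step by step.

Initialize: result = 0
Entering loop: for pos in range(3):

After execution: result = 3
3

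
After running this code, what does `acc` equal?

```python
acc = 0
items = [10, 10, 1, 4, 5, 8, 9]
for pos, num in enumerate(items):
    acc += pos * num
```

Let's trace through this code step by step.

Initialize: acc = 0
Initialize: items = [10, 10, 1, 4, 5, 8, 9]
Entering loop: for pos, num in enumerate(items):

After execution: acc = 138
138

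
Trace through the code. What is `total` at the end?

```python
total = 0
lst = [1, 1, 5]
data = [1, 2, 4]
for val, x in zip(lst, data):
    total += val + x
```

Let's trace through this code step by step.

Initialize: total = 0
Initialize: lst = [1, 1, 5]
Initialize: data = [1, 2, 4]
Entering loop: for val, x in zip(lst, data):

After execution: total = 14
14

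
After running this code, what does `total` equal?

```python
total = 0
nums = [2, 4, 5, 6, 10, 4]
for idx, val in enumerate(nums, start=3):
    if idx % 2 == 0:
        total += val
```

Let's trace through this code step by step.

Initialize: total = 0
Initialize: nums = [2, 4, 5, 6, 10, 4]
Entering loop: for idx, val in enumerate(nums, start=3):

After execution: total = 14
14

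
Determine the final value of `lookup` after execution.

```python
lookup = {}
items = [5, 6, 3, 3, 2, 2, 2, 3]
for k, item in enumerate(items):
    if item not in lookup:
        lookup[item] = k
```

Let's trace through this code step by step.

Initialize: lookup = {}
Initialize: items = [5, 6, 3, 3, 2, 2, 2, 3]
Entering loop: for k, item in enumerate(items):

After execution: lookup = {5: 0, 6: 1, 3: 2, 2: 4}
{5: 0, 6: 1, 3: 2, 2: 4}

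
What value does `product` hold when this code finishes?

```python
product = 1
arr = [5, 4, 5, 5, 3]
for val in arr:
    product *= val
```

Let's trace through this code step by step.

Initialize: product = 1
Initialize: arr = [5, 4, 5, 5, 3]
Entering loop: for val in arr:

After execution: product = 1500
1500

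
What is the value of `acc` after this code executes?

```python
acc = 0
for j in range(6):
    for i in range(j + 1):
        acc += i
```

Let's trace through this code step by step.

Initialize: acc = 0
Entering loop: for j in range(6):

After execution: acc = 35
35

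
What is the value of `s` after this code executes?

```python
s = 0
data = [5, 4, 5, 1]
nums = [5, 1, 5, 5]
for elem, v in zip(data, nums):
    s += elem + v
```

Let's trace through this code step by step.

Initialize: s = 0
Initialize: data = [5, 4, 5, 1]
Initialize: nums = [5, 1, 5, 5]
Entering loop: for elem, v in zip(data, nums):

After execution: s = 31
31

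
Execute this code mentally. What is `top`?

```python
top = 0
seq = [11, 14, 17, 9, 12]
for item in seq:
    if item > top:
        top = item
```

Let's trace through this code step by step.

Initialize: top = 0
Initialize: seq = [11, 14, 17, 9, 12]
Entering loop: for item in seq:

After execution: top = 17
17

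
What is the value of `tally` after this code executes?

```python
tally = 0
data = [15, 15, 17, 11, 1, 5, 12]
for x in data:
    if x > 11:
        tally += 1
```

Let's trace through this code step by step.

Initialize: tally = 0
Initialize: data = [15, 15, 17, 11, 1, 5, 12]
Entering loop: for x in data:

After execution: tally = 4
4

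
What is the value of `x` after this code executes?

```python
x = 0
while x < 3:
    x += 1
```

Let's trace through this code step by step.

Initialize: x = 0
Entering loop: while x < 3:

After execution: x = 3
3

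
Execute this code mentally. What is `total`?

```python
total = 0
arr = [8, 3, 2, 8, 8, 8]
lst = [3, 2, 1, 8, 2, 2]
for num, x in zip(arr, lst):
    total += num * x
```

Let's trace through this code step by step.

Initialize: total = 0
Initialize: arr = [8, 3, 2, 8, 8, 8]
Initialize: lst = [3, 2, 1, 8, 2, 2]
Entering loop: for num, x in zip(arr, lst):

After execution: total = 128
128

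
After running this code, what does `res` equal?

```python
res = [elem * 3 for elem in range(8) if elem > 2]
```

Let's trace through this code step by step.

Initialize: res = [elem * 3 for elem in range(8) if elem > 2]

After execution: res = [9, 12, 15, 18, 21]
[9, 12, 15, 18, 21]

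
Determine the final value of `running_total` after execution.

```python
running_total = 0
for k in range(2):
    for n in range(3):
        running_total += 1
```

Let's trace through this code step by step.

Initialize: running_total = 0
Entering loop: for k in range(2):

After execution: running_total = 6
6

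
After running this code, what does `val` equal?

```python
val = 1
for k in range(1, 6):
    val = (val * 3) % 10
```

Let's trace through this code step by step.

Initialize: val = 1
Entering loop: for k in range(1, 6):

After execution: val = 3
3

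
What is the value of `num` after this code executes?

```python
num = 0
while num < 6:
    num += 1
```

Let's trace through this code step by step.

Initialize: num = 0
Entering loop: while num < 6:

After execution: num = 6
6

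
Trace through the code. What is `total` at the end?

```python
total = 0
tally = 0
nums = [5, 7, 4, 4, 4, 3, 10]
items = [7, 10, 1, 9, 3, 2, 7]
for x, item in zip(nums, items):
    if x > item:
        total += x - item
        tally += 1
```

Let's trace through this code step by step.

Initialize: total = 0
Initialize: tally = 0
Initialize: nums = [5, 7, 4, 4, 4, 3, 10]
Initialize: items = [7, 10, 1, 9, 3, 2, 7]
Entering loop: for x, item in zip(nums, items):

After execution: total = 8
8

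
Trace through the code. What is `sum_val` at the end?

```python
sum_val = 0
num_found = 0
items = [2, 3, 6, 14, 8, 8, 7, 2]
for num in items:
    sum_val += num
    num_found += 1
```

Let's trace through this code step by step.

Initialize: sum_val = 0
Initialize: num_found = 0
Initialize: items = [2, 3, 6, 14, 8, 8, 7, 2]
Entering loop: for num in items:

After execution: sum_val = 50
50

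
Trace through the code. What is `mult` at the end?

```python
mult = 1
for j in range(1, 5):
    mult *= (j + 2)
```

Let's trace through this code step by step.

Initialize: mult = 1
Entering loop: for j in range(1, 5):

After execution: mult = 360
360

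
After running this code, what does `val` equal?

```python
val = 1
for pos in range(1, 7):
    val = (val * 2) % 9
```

Let's trace through this code step by step.

Initialize: val = 1
Entering loop: for pos in range(1, 7):

After execution: val = 1
1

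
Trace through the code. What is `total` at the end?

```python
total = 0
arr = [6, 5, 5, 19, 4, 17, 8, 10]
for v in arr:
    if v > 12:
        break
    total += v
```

Let's trace through this code step by step.

Initialize: total = 0
Initialize: arr = [6, 5, 5, 19, 4, 17, 8, 10]
Entering loop: for v in arr:

After execution: total = 16
16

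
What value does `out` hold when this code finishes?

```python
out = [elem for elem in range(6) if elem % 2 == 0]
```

Let's trace through this code step by step.

Initialize: out = [elem for elem in range(6) if elem % 2 == 0]

After execution: out = [0, 2, 4]
[0, 2, 4]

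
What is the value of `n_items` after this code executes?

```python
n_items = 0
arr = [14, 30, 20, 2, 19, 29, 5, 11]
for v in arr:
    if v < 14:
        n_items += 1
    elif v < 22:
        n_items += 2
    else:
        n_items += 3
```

Let's trace through this code step by step.

Initialize: n_items = 0
Initialize: arr = [14, 30, 20, 2, 19, 29, 5, 11]
Entering loop: for v in arr:

After execution: n_items = 15
15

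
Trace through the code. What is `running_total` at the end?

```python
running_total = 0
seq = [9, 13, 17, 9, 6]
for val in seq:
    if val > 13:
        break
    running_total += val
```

Let's trace through this code step by step.

Initialize: running_total = 0
Initialize: seq = [9, 13, 17, 9, 6]
Entering loop: for val in seq:

After execution: running_total = 22
22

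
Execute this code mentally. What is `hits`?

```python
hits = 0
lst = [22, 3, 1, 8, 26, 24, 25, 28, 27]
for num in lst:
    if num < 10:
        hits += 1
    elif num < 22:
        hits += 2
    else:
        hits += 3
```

Let's trace through this code step by step.

Initialize: hits = 0
Initialize: lst = [22, 3, 1, 8, 26, 24, 25, 28, 27]
Entering loop: for num in lst:

After execution: hits = 21
21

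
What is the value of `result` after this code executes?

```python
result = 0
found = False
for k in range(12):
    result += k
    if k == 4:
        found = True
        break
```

Let's trace through this code step by step.

Initialize: result = 0
Initialize: found = False
Entering loop: for k in range(12):

After execution: result = 10
10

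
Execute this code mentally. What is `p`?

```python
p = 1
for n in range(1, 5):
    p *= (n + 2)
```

Let's trace through this code step by step.

Initialize: p = 1
Entering loop: for n in range(1, 5):

After execution: p = 360
360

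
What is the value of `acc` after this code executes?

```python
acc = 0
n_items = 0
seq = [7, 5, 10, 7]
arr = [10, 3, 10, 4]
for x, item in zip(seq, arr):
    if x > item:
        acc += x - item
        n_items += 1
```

Let's trace through this code step by step.

Initialize: acc = 0
Initialize: n_items = 0
Initialize: seq = [7, 5, 10, 7]
Initialize: arr = [10, 3, 10, 4]
Entering loop: for x, item in zip(seq, arr):

After execution: acc = 5
5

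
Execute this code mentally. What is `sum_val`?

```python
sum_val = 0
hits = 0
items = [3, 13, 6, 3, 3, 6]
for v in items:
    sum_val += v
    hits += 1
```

Let's trace through this code step by step.

Initialize: sum_val = 0
Initialize: hits = 0
Initialize: items = [3, 13, 6, 3, 3, 6]
Entering loop: for v in items:

After execution: sum_val = 34
34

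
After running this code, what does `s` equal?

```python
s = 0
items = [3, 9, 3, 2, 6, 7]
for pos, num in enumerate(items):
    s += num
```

Let's trace through this code step by step.

Initialize: s = 0
Initialize: items = [3, 9, 3, 2, 6, 7]
Entering loop: for pos, num in enumerate(items):

After execution: s = 30
30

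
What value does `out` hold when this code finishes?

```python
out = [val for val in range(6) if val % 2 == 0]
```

Let's trace through this code step by step.

Initialize: out = [val for val in range(6) if val % 2 == 0]

After execution: out = [0, 2, 4]
[0, 2, 4]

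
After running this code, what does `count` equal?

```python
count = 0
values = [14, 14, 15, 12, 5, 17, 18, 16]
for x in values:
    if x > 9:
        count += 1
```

Let's trace through this code step by step.

Initialize: count = 0
Initialize: values = [14, 14, 15, 12, 5, 17, 18, 16]
Entering loop: for x in values:

After execution: count = 7
7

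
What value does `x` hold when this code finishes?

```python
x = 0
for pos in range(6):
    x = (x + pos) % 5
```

Let's trace through this code step by step.

Initialize: x = 0
Entering loop: for pos in range(6):

After execution: x = 0
0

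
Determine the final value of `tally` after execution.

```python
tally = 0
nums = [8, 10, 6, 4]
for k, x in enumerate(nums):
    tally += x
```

Let's trace through this code step by step.

Initialize: tally = 0
Initialize: nums = [8, 10, 6, 4]
Entering loop: for k, x in enumerate(nums):

After execution: tally = 28
28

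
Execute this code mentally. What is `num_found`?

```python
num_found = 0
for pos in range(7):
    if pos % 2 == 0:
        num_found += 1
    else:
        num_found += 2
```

Let's trace through this code step by step.

Initialize: num_found = 0
Entering loop: for pos in range(7):

After execution: num_found = 10
10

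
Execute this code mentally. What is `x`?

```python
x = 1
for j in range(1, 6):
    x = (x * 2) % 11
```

Let's trace through this code step by step.

Initialize: x = 1
Entering loop: for j in range(1, 6):

After execution: x = 10
10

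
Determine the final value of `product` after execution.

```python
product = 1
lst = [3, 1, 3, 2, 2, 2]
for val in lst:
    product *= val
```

Let's trace through this code step by step.

Initialize: product = 1
Initialize: lst = [3, 1, 3, 2, 2, 2]
Entering loop: for val in lst:

After execution: product = 72
72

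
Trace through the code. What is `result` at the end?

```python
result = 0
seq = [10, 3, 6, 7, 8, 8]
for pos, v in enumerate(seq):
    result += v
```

Let's trace through this code step by step.

Initialize: result = 0
Initialize: seq = [10, 3, 6, 7, 8, 8]
Entering loop: for pos, v in enumerate(seq):

After execution: result = 42
42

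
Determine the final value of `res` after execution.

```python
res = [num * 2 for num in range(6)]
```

Let's trace through this code step by step.

Initialize: res = [num * 2 for num in range(6)]

After execution: res = [0, 2, 4, 6, 8, 10]
[0, 2, 4, 6, 8, 10]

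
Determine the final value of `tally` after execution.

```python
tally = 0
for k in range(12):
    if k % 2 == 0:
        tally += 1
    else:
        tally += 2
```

Let's trace through this code step by step.

Initialize: tally = 0
Entering loop: for k in range(12):

After execution: tally = 18
18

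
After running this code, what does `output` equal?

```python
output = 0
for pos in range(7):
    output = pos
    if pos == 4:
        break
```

Let's trace through this code step by step.

Initialize: output = 0
Entering loop: for pos in range(7):

After execution: output = 4
4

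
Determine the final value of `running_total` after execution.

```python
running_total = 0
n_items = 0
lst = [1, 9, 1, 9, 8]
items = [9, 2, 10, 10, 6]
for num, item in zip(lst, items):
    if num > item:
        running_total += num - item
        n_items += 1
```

Let's trace through this code step by step.

Initialize: running_total = 0
Initialize: n_items = 0
Initialize: lst = [1, 9, 1, 9, 8]
Initialize: items = [9, 2, 10, 10, 6]
Entering loop: for num, item in zip(lst, items):

After execution: running_total = 9
9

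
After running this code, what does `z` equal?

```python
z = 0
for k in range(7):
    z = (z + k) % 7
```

Let's trace through this code step by step.

Initialize: z = 0
Entering loop: for k in range(7):

After execution: z = 0
0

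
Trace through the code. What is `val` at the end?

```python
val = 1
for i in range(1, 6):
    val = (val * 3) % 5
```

Let's trace through this code step by step.

Initialize: val = 1
Entering loop: for i in range(1, 6):

After execution: val = 3
3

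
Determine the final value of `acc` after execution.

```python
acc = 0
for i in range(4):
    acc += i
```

Let's trace through this code step by step.

Initialize: acc = 0
Entering loop: for i in range(4):

After execution: acc = 6
6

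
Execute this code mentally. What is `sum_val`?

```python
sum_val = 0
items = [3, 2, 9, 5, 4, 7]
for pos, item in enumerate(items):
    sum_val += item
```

Let's trace through this code step by step.

Initialize: sum_val = 0
Initialize: items = [3, 2, 9, 5, 4, 7]
Entering loop: for pos, item in enumerate(items):

After execution: sum_val = 30
30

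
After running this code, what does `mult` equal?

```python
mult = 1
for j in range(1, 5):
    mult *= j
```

Let's trace through this code step by step.

Initialize: mult = 1
Entering loop: for j in range(1, 5):

After execution: mult = 24
24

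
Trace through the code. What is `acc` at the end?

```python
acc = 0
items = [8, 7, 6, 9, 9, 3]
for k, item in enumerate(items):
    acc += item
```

Let's trace through this code step by step.

Initialize: acc = 0
Initialize: items = [8, 7, 6, 9, 9, 3]
Entering loop: for k, item in enumerate(items):

After execution: acc = 42
42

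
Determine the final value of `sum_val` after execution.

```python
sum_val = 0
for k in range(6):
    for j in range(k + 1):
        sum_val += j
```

Let's trace through this code step by step.

Initialize: sum_val = 0
Entering loop: for k in range(6):

After execution: sum_val = 35
35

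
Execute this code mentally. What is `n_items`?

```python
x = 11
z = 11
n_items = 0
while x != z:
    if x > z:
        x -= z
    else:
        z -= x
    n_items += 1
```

Let's trace through this code step by step.

Initialize: x = 11
Initialize: z = 11
Initialize: n_items = 0
Entering loop: while x != z:

After execution: n_items = 0
0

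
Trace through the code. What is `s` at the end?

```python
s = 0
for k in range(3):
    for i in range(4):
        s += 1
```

Let's trace through this code step by step.

Initialize: s = 0
Entering loop: for k in range(3):

After execution: s = 12
12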